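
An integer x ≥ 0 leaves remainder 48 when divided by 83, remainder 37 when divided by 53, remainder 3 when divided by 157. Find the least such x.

Combine the congruences pairwise.
From x ≡ 48 (mod 83) write x = 48 + 83t. Substituting into x ≡ 37 (mod 53) gives 83t ≡ 42 (mod 53), and since 30⁻¹ ≡ 23 (mod 53), t ≡ 12. Hence x ≡ 48 + 83·12 = 1044 (mod 4399).
From x ≡ 1044 (mod 4399) write x = 1044 + 4399t. Substituting into x ≡ 3 (mod 157) gives 4399t ≡ 58 (mod 157), and since 3⁻¹ ≡ 105 (mod 157), t ≡ 124. Hence x ≡ 1044 + 4399·124 = 546520 (mod 690643).

546520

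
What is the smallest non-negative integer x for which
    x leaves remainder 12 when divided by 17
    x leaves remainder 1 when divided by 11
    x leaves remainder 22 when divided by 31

From x ≡ 12 (mod 17) write x = 12 + 17t. Substituting into x ≡ 1 (mod 11) gives 17t ≡ 0 (mod 11), and since 6⁻¹ ≡ 2 (mod 11), t ≡ 0. Hence x ≡ 12 + 17·0 = 12 (mod 187).
From x ≡ 12 (mod 187) write x = 12 + 187t. Substituting into x ≡ 22 (mod 31) gives 187t ≡ 10 (mod 31), and since 1⁻¹ ≡ 1 (mod 31), t ≡ 10. Hence x ≡ 12 + 187·10 = 1882 (mod 5797).

1882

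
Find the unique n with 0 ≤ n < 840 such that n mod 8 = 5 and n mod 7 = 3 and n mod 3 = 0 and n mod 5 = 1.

381

The moduli are pairwise coprime; M = 8·7·3·5 = 840.
M/8 = 105; 105 ≡ 1 (mod 8), inverse 1.
M/7 = 120; 120 ≡ 1 (mod 7), inverse 1.
M/3 = 280; 280 ≡ 1 (mod 3), inverse 1.
M/5 = 168; 168 ≡ 3 (mod 5); 3·2 ≡ 1, so inverse 2.
n ≡ 5·105·1 + 3·120·1 + 0·280·1 + 1·168·2 = 1221.
1221 mod 840 = 381.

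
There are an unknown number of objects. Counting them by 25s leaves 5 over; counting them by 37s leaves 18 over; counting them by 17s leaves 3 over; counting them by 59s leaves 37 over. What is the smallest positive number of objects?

The moduli are pairwise coprime; M = 25·37·17·59 = 927775.
M/25 = 37111; 37111 ≡ 11 (mod 25); 11·16 ≡ 1, so inverse 16.
M/37 = 25075; 25075 ≡ 26 (mod 37); 26·10 ≡ 1, so inverse 10.
M/17 = 54575; 54575 ≡ 5 (mod 17); 5·7 ≡ 1, so inverse 7.
M/59 = 15725; 15725 ≡ 31 (mod 59); 31·40 ≡ 1, so inverse 40.
N ≡ 5·37111·16 + 18·25075·10 + 3·54575·7 + 37·15725·40 = 31901455.
31901455 mod 927775 = 357105.

357105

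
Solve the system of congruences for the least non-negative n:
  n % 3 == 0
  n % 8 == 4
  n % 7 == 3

108

The moduli are pairwise coprime; M = 3·8·7 = 168.
M/3 = 56; 56 ≡ 2 (mod 3); 2·2 ≡ 1, so inverse 2.
M/8 = 21; 21 ≡ 5 (mod 8); 5·5 ≡ 1, so inverse 5.
M/7 = 24; 24 ≡ 3 (mod 7); 3·5 ≡ 1, so inverse 5.
n ≡ 0·56·2 + 4·21·5 + 3·24·5 = 780.
780 mod 168 = 108.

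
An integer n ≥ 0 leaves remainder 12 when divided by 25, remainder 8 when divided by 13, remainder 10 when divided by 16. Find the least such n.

762

The moduli are pairwise coprime; M = 25·13·16 = 5200.
M/25 = 208; 208 ≡ 8 (mod 25); 8·22 ≡ 1, so inverse 22.
M/13 = 400; 400 ≡ 10 (mod 13); 10·4 ≡ 1, so inverse 4.
M/16 = 325; 325 ≡ 5 (mod 16); 5·13 ≡ 1, so inverse 13.
n ≡ 12·208·22 + 8·400·4 + 10·325·13 = 109962.
109962 mod 5200 = 762.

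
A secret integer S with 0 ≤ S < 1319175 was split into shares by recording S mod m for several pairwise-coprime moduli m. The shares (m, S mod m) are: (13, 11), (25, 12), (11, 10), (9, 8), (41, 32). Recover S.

622412

The moduli are pairwise coprime; N = 13·25·11·9·41 = 1319175.
N/13 = 101475; 101475 ≡ 10 (mod 13); 10·4 ≡ 1, so inverse 4.
N/25 = 52767; 52767 ≡ 17 (mod 25); 17·3 ≡ 1, so inverse 3.
N/11 = 119925; 119925 ≡ 3 (mod 11); 3·4 ≡ 1, so inverse 4.
N/9 = 146575; 146575 ≡ 1 (mod 9), inverse 1.
N/41 = 32175; 32175 ≡ 31 (mod 41); 31·4 ≡ 1, so inverse 4.
S ≡ 11·101475·4 + 12·52767·3 + 10·119925·4 + 8·146575·1 + 32·32175·4 = 16452512.
16452512 mod 1319175 = 622412.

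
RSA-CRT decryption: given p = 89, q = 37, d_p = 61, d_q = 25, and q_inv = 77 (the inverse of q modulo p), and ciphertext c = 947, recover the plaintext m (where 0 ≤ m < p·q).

m₁ = c^(d_p) mod p: c ≡ 57 (mod 89), and 57^61 mod 89 = 11.
m₂ = c^(d_q) mod q: c ≡ 22 (mod 37), and 22^25 mod 37 = 35.
h = q_inv·(m₁ − m₂) mod p = 77·(11 − 35) mod 89 = 21.
m = m₂ + h·q = 35 + 21·37 = 812.

812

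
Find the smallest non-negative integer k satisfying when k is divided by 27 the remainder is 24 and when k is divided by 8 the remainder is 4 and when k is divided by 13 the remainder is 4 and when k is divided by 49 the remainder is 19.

The moduli are pairwise coprime; N = 27·8·13·49 = 137592.
N/27 = 5096; 5096 ≡ 20 (mod 27); 20·23 ≡ 1, so inverse 23.
N/8 = 17199; 17199 ≡ 7 (mod 8); 7·7 ≡ 1, so inverse 7.
N/13 = 10584; 10584 ≡ 2 (mod 13); 2·7 ≡ 1, so inverse 7.
N/49 = 2808; 2808 ≡ 15 (mod 49); 15·36 ≡ 1, so inverse 36.
k ≡ 24·5096·23 + 4·17199·7 + 4·10584·7 + 19·2808·36 = 5511588.
5511588 mod 137592 = 7908.

7908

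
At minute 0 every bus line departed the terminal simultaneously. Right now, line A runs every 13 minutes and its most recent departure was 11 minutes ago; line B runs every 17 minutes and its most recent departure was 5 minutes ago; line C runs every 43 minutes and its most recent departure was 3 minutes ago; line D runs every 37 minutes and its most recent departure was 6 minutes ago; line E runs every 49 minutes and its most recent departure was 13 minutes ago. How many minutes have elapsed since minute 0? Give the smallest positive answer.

Combine the congruences pairwise.
From t ≡ 11 (mod 13) write t = 11 + 13s. Substituting into t ≡ 5 (mod 17) gives 13s ≡ 11 (mod 17), and since 13⁻¹ ≡ 4 (mod 17), s ≡ 10. Hence t ≡ 11 + 13·10 = 141 (mod 221).
From t ≡ 141 (mod 221) write t = 141 + 221s. Substituting into t ≡ 3 (mod 43) gives 221s ≡ 34 (mod 43), and since 6⁻¹ ≡ 36 (mod 43), s ≡ 20. Hence t ≡ 141 + 221·20 = 4561 (mod 9503).
From t ≡ 4561 (mod 9503) write t = 4561 + 9503s. Substituting into t ≡ 6 (mod 37) gives 9503s ≡ 33 (mod 37), and since 31⁻¹ ≡ 6 (mod 37), s ≡ 13. Hence t ≡ 4561 + 9503·13 = 128100 (mod 351611).
From t ≡ 128100 (mod 351611) write t = 128100 + 351611s. Substituting into t ≡ 13 (mod 49) gives 351611s ≡ 48 (mod 49), and since 36⁻¹ ≡ 15 (mod 49), s ≡ 34. Hence t ≡ 128100 + 351611·34 = 12082874 (mod 17228939).

12082874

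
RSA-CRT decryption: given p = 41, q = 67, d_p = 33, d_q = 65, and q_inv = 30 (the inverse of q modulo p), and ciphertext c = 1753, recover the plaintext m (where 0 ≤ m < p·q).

1870

m₁ = c^(d_p) mod p: c ≡ 31 (mod 41), and 31^33 mod 41 = 25.
m₂ = c^(d_q) mod q: c ≡ 11 (mod 67), and 11^65 mod 67 = 61.
h = q_inv·(m₁ − m₂) mod p = 30·(25 − 61) mod 41 = 27.
m = m₂ + h·q = 61 + 27·67 = 1870.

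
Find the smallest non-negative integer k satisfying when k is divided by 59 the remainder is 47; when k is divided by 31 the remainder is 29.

From k ≡ 47 (mod 59) write k = 47 + 59t. Substituting into k ≡ 29 (mod 31) gives 59t ≡ 13 (mod 31), and since 28⁻¹ ≡ 10 (mod 31), t ≡ 6. Hence k ≡ 47 + 59·6 = 401 (mod 1829).

401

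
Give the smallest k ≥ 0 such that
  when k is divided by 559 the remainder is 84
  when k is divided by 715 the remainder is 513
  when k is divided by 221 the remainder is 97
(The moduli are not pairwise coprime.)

gcd(559, 715) = 13 and 13 | (513 − 84), so the pair is consistent; merging gives k ≡ 6233 (mod 30745), where 30745 = lcm(559, 715).
gcd(30745, 221) = 13 and 13 | (97 − 6233), so the pair is consistent; merging gives k ≡ 67723 (mod 522665), where 522665 = lcm(30745, 221).
The solution is unique modulo lcm(559, 715, 221) = 522665.

67723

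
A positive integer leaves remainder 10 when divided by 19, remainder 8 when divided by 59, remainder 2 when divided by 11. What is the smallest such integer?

11277

From x ≡ 10 (mod 19) write x = 10 + 19t. Substituting into x ≡ 8 (mod 59) gives 19t ≡ 57 (mod 59), and since 19⁻¹ ≡ 28 (mod 59), t ≡ 3. Hence x ≡ 10 + 19·3 = 67 (mod 1121).
From x ≡ 67 (mod 1121) write x = 67 + 1121t. Substituting into x ≡ 2 (mod 11) gives 1121t ≡ 1 (mod 11), and since 10⁻¹ ≡ 10 (mod 11), t ≡ 10. Hence x ≡ 67 + 1121·10 = 11277 (mod 12331).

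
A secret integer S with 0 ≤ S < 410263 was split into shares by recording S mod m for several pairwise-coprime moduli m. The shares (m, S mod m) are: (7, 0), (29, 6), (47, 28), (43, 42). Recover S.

35560

From S ≡ 0 (mod 7) write S = 0 + 7t. Substituting into S ≡ 6 (mod 29) gives 7t ≡ 6 (mod 29), and since 7⁻¹ ≡ 25 (mod 29), t ≡ 5. Hence S ≡ 0 + 7·5 = 35 (mod 203).
From S ≡ 35 (mod 203) write S = 35 + 203t. Substituting into S ≡ 28 (mod 47) gives 203t ≡ 40 (mod 47), and since 15⁻¹ ≡ 22 (mod 47), t ≡ 34. Hence S ≡ 35 + 203·34 = 6937 (mod 9541).
From S ≡ 6937 (mod 9541) write S = 6937 + 9541t. Substituting into S ≡ 42 (mod 43) gives 9541t ≡ 28 (mod 43), and since 38⁻¹ ≡ 17 (mod 43), t ≡ 3. Hence S ≡ 6937 + 9541·3 = 35560 (mod 410263).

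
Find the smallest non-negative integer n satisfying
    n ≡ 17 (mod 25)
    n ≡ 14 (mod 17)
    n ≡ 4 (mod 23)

1867

From n ≡ 17 (mod 25) write n = 17 + 25t. Substituting into n ≡ 14 (mod 17) gives 25t ≡ 14 (mod 17), and since 8⁻¹ ≡ 15 (mod 17), t ≡ 6. Hence n ≡ 17 + 25·6 = 167 (mod 425).
From n ≡ 167 (mod 425) write n = 167 + 425t. Substituting into n ≡ 4 (mod 23) gives 425t ≡ 21 (mod 23), and since 11⁻¹ ≡ 21 (mod 23), t ≡ 4. Hence n ≡ 167 + 425·4 = 1867 (mod 9775).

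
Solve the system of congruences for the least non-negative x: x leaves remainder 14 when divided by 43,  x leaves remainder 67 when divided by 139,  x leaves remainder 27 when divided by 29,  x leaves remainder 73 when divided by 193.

13890476

The moduli are pairwise coprime; N = 43·139·29·193 = 33453269.
N/43 = 777983; 777983 ≡ 27 (mod 43); 27·8 ≡ 1, so inverse 8.
N/139 = 240671; 240671 ≡ 62 (mod 139); 62·74 ≡ 1, so inverse 74.
N/29 = 1153561; 1153561 ≡ 28 (mod 29); 28·28 ≡ 1, so inverse 28.
N/193 = 173333; 173333 ≡ 19 (mod 193); 19·61 ≡ 1, so inverse 61.
x ≡ 14·777983·8 + 67·240671·74 + 27·1153561·28 + 73·173333·61 = 2924324879.
2924324879 mod 33453269 = 13890476.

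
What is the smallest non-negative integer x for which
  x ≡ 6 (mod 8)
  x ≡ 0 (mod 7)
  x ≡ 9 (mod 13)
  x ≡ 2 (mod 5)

The moduli are pairwise coprime; N = 8·7·13·5 = 3640.
N/8 = 455; 455 ≡ 7 (mod 8); 7·7 ≡ 1, so inverse 7.
N/7 = 520; 520 ≡ 2 (mod 7); 2·4 ≡ 1, so inverse 4.
N/13 = 280; 280 ≡ 7 (mod 13); 7·2 ≡ 1, so inverse 2.
N/5 = 728; 728 ≡ 3 (mod 5); 3·2 ≡ 1, so inverse 2.
x ≡ 6·455·7 + 0·520·4 + 9·280·2 + 2·728·2 = 27062.
27062 mod 3640 = 1582.

1582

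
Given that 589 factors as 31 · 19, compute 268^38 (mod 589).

422

Mod 31: 268 ≡ 20; by Fermat, exponent reduces to 38 mod 30 = 8; 20^8 ≡ 19 (mod 31).
Mod 19: 268 ≡ 2; by Fermat, exponent reduces to 38 mod 18 = 2; 2^2 ≡ 4 (mod 19).
Combine by CRT: x ≡ 19 (mod 31), x ≡ 4 (mod 19) ⇒ x ≡ 422 (mod 589).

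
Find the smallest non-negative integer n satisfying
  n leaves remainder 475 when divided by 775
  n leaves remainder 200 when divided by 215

20625

gcd(775, 215) = 5 and 5 | (200 − 475), so the pair is consistent; merging gives n ≡ 20625 (mod 33325), where 33325 = lcm(775, 215).
The solution is unique modulo lcm(775, 215) = 33325.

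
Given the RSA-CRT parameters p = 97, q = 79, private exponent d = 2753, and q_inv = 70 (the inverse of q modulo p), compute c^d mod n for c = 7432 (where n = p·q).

7540

d_p = d mod (p−1) = 2753 mod 96 = 65; d_q = d mod (q−1) = 23.
m₁ = c^(d_p) mod p: c ≡ 60 (mod 97), and 60^65 mod 97 = 71.
m₂ = c^(d_q) mod q: c ≡ 6 (mod 79), and 6^23 mod 79 = 35.
h = q_inv·(m₁ − m₂) mod p = 70·(71 − 35) mod 97 = 95.
m = m₂ + h·q = 35 + 95·79 = 7540.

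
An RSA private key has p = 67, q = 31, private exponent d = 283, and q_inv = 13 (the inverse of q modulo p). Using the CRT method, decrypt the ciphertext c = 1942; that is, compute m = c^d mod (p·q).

1808

d_p = d mod (p−1) = 283 mod 66 = 19; d_q = d mod (q−1) = 13.
m₁ = c^(d_p) mod p: c ≡ 66 (mod 67), and 66^19 mod 67 = 66.
m₂ = c^(d_q) mod q: c ≡ 20 (mod 31), and 20^13 mod 31 = 10.
h = q_inv·(m₁ − m₂) mod p = 13·(66 − 10) mod 67 = 58.
m = m₂ + h·q = 10 + 58·31 = 1808.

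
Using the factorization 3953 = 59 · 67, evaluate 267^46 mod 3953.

1006

Mod 59: 267 ≡ 31; 31^46 ≡ 3 (mod 59).
Mod 67: 267 ≡ 66; 66^46 ≡ 1 (mod 67).
Combine by CRT: x ≡ 3 (mod 59), x ≡ 1 (mod 67) ⇒ x ≡ 1006 (mod 3953).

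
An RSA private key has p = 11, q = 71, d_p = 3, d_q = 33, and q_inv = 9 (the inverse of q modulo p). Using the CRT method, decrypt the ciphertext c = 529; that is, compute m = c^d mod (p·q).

45

m₁ = c^(d_p) mod p: c ≡ 1 (mod 11), and 1^3 mod 11 = 1.
m₂ = c^(d_q) mod q: c ≡ 32 (mod 71), and 32^33 mod 71 = 45.
h = q_inv·(m₁ − m₂) mod p = 9·(1 − 45) mod 11 = 0.
m = m₂ + h·q = 45 + 0·71 = 45.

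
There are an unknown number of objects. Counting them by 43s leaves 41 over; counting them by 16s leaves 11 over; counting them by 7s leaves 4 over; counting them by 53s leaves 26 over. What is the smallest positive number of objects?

The moduli are pairwise coprime; M = 43·16·7·53 = 255248.
M/43 = 5936; 5936 ≡ 2 (mod 43); 2·22 ≡ 1, so inverse 22.
M/16 = 15953; 15953 ≡ 1 (mod 16), inverse 1.
M/7 = 36464; 36464 ≡ 1 (mod 7), inverse 1.
M/53 = 4816; 4816 ≡ 46 (mod 53); 46·15 ≡ 1, so inverse 15.
N ≡ 41·5936·22 + 11·15953·1 + 4·36464·1 + 26·4816·15 = 7553851.
7553851 mod 255248 = 151659.

151659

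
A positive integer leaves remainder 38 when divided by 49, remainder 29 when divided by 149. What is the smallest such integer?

4350

Combine the congruences pairwise.
From x ≡ 38 (mod 49) write x = 38 + 49t. Substituting into x ≡ 29 (mod 149) gives 49t ≡ 140 (mod 149), and since 49⁻¹ ≡ 73 (mod 149), t ≡ 88. Hence x ≡ 38 + 49·88 = 4350 (mod 7301).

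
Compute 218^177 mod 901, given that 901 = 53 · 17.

Mod 53: 218 ≡ 6; by Fermat, exponent reduces to 177 mod 52 = 21; 6^21 ≡ 7 (mod 53).
Mod 17: 218 ≡ 14; by Fermat, exponent reduces to 177 mod 16 = 1; 14^1 ≡ 14 (mod 17).
Combine by CRT: x ≡ 7 (mod 53), x ≡ 14 (mod 17) ⇒ x ≡ 643 (mod 901).

643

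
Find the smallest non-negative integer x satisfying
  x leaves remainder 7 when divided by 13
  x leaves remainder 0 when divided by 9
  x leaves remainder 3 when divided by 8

From x ≡ 7 (mod 13) write x = 7 + 13t. Substituting into x ≡ 0 (mod 9) gives 13t ≡ 2 (mod 9), and since 4⁻¹ ≡ 7 (mod 9), t ≡ 5. Hence x ≡ 7 + 13·5 = 72 (mod 117).
From x ≡ 72 (mod 117) write x = 72 + 117t. Substituting into x ≡ 3 (mod 8) gives 117t ≡ 3 (mod 8), and since 5⁻¹ ≡ 5 (mod 8), t ≡ 7. Hence x ≡ 72 + 117·7 = 891 (mod 936).

891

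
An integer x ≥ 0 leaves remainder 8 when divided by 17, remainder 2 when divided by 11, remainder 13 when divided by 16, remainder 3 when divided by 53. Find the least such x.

From x ≡ 8 (mod 17) write x = 8 + 17t. Substituting into x ≡ 2 (mod 11) gives 17t ≡ 5 (mod 11), and since 6⁻¹ ≡ 2 (mod 11), t ≡ 10. Hence x ≡ 8 + 17·10 = 178 (mod 187).
From x ≡ 178 (mod 187) write x = 178 + 187t. Substituting into x ≡ 13 (mod 16) gives 187t ≡ 11 (mod 16), and since 11⁻¹ ≡ 3 (mod 16), t ≡ 1. Hence x ≡ 178 + 187·1 = 365 (mod 2992).
From x ≡ 365 (mod 2992) write x = 365 + 2992t. Substituting into x ≡ 3 (mod 53) gives 2992t ≡ 9 (mod 53), and since 24⁻¹ ≡ 42 (mod 53), t ≡ 7. Hence x ≡ 365 + 2992·7 = 21309 (mod 158576).

21309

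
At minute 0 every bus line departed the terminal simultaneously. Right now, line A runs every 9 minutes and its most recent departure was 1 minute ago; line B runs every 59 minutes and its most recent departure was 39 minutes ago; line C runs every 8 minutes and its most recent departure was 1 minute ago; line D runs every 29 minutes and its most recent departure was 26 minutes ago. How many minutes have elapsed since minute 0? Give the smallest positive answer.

107065

The moduli are pairwise coprime; N = 9·59·8·29 = 123192.
N/9 = 13688; 13688 ≡ 8 (mod 9); 8·8 ≡ 1, so inverse 8.
N/59 = 2088; 2088 ≡ 23 (mod 59); 23·18 ≡ 1, so inverse 18.
N/8 = 15399; 15399 ≡ 7 (mod 8); 7·7 ≡ 1, so inverse 7.
N/29 = 4248; 4248 ≡ 14 (mod 29); 14·27 ≡ 1, so inverse 27.
t ≡ 1·13688·8 + 39·2088·18 + 1·15399·7 + 26·4248·27 = 4665169.
4665169 mod 123192 = 107065.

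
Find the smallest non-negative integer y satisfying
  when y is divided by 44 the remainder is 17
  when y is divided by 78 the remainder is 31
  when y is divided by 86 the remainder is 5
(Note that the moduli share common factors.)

gcd(44, 78) = 2 and 2 | (31 − 17), so the pair is consistent; merging gives y ≡ 1513 (mod 1716), where 1716 = lcm(44, 78).
gcd(1716, 86) = 2 and 2 | (5 − 1513), so the pair is consistent; merging gives y ≡ 58141 (mod 73788), where 73788 = lcm(1716, 86).
The solution is unique modulo lcm(44, 78, 86) = 73788.

58141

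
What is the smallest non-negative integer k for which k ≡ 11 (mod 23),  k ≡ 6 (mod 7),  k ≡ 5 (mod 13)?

356

The moduli are pairwise coprime; N = 23·7·13 = 2093.
N/23 = 91; 91 ≡ 22 (mod 23); 22·22 ≡ 1, so inverse 22.
N/7 = 299; 299 ≡ 5 (mod 7); 5·3 ≡ 1, so inverse 3.
N/13 = 161; 161 ≡ 5 (mod 13); 5·8 ≡ 1, so inverse 8.
k ≡ 11·91·22 + 6·299·3 + 5·161·8 = 33844.
33844 mod 2093 = 356.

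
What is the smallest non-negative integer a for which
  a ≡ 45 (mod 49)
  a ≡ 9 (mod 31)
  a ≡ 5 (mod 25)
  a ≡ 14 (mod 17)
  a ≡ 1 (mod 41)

6580255

The moduli are pairwise coprime; N = 49·31·25·17·41 = 26468575.
N/49 = 540175; 540175 ≡ 48 (mod 49); 48·48 ≡ 1, so inverse 48.
N/31 = 853825; 853825 ≡ 23 (mod 31); 23·27 ≡ 1, so inverse 27.
N/25 = 1058743; 1058743 ≡ 18 (mod 25); 18·7 ≡ 1, so inverse 7.
N/17 = 1556975; 1556975 ≡ 13 (mod 17); 13·4 ≡ 1, so inverse 4.
N/41 = 645575; 645575 ≡ 30 (mod 41); 30·26 ≡ 1, so inverse 26.
a ≡ 45·540175·48 + 9·853825·27 + 5·1058743·7 + 14·1556975·4 + 1·645575·26 = 1515289030.
1515289030 mod 26468575 = 6580255.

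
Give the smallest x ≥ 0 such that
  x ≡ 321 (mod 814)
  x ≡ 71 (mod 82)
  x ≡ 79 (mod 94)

gcd(814, 82) = 2 and 2 | (71 − 321), so the pair is consistent; merging gives x ≡ 23113 (mod 33374), where 33374 = lcm(814, 82).
gcd(33374, 94) = 2 and 2 | (79 − 23113), so the pair is consistent; merging gives x ≡ 1558317 (mod 1568578), where 1568578 = lcm(33374, 94).
The solution is unique modulo lcm(814, 82, 94) = 1568578.

1558317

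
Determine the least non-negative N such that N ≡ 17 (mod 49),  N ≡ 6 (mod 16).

262

Combine the congruences pairwise.
From N ≡ 17 (mod 49) write N = 17 + 49t. Substituting into N ≡ 6 (mod 16) gives 49t ≡ 5 (mod 16), and since 1⁻¹ ≡ 1 (mod 16), t ≡ 5. Hence N ≡ 17 + 49·5 = 262 (mod 784).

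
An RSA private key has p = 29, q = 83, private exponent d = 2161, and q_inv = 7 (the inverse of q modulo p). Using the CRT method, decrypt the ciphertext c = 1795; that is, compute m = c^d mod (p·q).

511

d_p = d mod (p−1) = 2161 mod 28 = 5; d_q = d mod (q−1) = 29.
m₁ = c^(d_p) mod p: c ≡ 26 (mod 29), and 26^5 mod 29 = 18.
m₂ = c^(d_q) mod q: c ≡ 52 (mod 83), and 52^29 mod 83 = 13.
h = q_inv·(m₁ − m₂) mod p = 7·(18 − 13) mod 29 = 6.
m = m₂ + h·q = 13 + 6·83 = 511.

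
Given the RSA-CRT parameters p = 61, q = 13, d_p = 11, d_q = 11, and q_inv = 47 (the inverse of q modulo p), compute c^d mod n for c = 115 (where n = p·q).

m₁ = c^(d_p) mod p: c ≡ 54 (mod 61), and 54^11 mod 61 = 30.
m₂ = c^(d_q) mod q: c ≡ 11 (mod 13), and 11^11 mod 13 = 6.
h = q_inv·(m₁ − m₂) mod p = 47·(30 − 6) mod 61 = 30.
m = m₂ + h·q = 6 + 30·13 = 396.

396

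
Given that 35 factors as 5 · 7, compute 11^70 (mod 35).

Mod 5: 11 ≡ 1; by Fermat, exponent reduces to 70 mod 4 = 2; 1^2 ≡ 1 (mod 5).
Mod 7: 11 ≡ 4; by Fermat, exponent reduces to 70 mod 6 = 4; 4^4 ≡ 4 (mod 7).
Combine by CRT: x ≡ 1 (mod 5), x ≡ 4 (mod 7) ⇒ x ≡ 11 (mod 35).

11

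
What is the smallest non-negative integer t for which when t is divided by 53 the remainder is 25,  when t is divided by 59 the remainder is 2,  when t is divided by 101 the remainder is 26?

303026

The moduli are pairwise coprime; N = 53·59·101 = 315827.
N/53 = 5959; 5959 ≡ 23 (mod 53); 23·30 ≡ 1, so inverse 30.
N/59 = 5353; 5353 ≡ 43 (mod 59); 43·11 ≡ 1, so inverse 11.
N/101 = 3127; 3127 ≡ 97 (mod 101); 97·25 ≡ 1, so inverse 25.
t ≡ 25·5959·30 + 2·5353·11 + 26·3127·25 = 6619566.
6619566 mod 315827 = 303026.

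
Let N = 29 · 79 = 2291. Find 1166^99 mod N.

644

Mod 29: 1166 ≡ 6; by Fermat, exponent reduces to 99 mod 28 = 15; 6^15 ≡ 6 (mod 29).
Mod 79: 1166 ≡ 60; by Fermat, exponent reduces to 99 mod 78 = 21; 60^21 ≡ 12 (mod 79).
Combine by CRT: x ≡ 6 (mod 29), x ≡ 12 (mod 79) ⇒ x ≡ 644 (mod 2291).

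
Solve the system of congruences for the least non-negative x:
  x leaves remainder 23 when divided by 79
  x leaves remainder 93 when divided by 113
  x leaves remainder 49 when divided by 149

935620

The moduli are pairwise coprime; N = 79·113·149 = 1330123.
N/79 = 16837; 16837 ≡ 10 (mod 79); 10·8 ≡ 1, so inverse 8.
N/113 = 11771; 11771 ≡ 19 (mod 113); 19·6 ≡ 1, so inverse 6.
N/149 = 8927; 8927 ≡ 136 (mod 149); 136·126 ≡ 1, so inverse 126.
x ≡ 23·16837·8 + 93·11771·6 + 49·8927·126 = 64781524.
64781524 mod 1330123 = 935620.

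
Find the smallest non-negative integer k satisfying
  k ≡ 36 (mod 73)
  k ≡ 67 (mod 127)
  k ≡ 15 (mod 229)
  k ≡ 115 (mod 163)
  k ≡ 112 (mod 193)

Combine the congruences pairwise.
From k ≡ 36 (mod 73) write k = 36 + 73t. Substituting into k ≡ 67 (mod 127) gives 73t ≡ 31 (mod 127), and since 73⁻¹ ≡ 87 (mod 127), t ≡ 30. Hence k ≡ 36 + 73·30 = 2226 (mod 9271).
From k ≡ 2226 (mod 9271) write k = 2226 + 9271t. Substituting into k ≡ 15 (mod 229) gives 9271t ≡ 79 (mod 229), and since 111⁻¹ ≡ 196 (mod 229), t ≡ 141. Hence k ≡ 2226 + 9271·141 = 1309437 (mod 2123059).
From k ≡ 1309437 (mod 2123059) write k = 1309437 + 2123059t. Substituting into k ≡ 115 (mod 163) gives 2123059t ≡ 57 (mod 163), and since 147⁻¹ ≡ 112 (mod 163), t ≡ 27. Hence k ≡ 1309437 + 2123059·27 = 58632030 (mod 346058617).
From k ≡ 58632030 (mod 346058617) write k = 58632030 + 346058617t. Substituting into k ≡ 112 (mod 193) gives 346058617t ≡ 131 (mod 193), and since 160⁻¹ ≡ 76 (mod 193), t ≡ 113. Hence k ≡ 58632030 + 346058617·113 = 39163255751 (mod 66789313081).

39163255751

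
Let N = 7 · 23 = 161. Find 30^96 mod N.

Mod 7: 30 ≡ 2; since 6 | 96, by Fermat 2^96 ≡ 1 (mod 7).
Mod 23: 30 ≡ 7; by Fermat, exponent reduces to 96 mod 22 = 8; 7^8 ≡ 12 (mod 23).
Combine by CRT: x ≡ 1 (mod 7), x ≡ 12 (mod 23) ⇒ x ≡ 127 (mod 161).

127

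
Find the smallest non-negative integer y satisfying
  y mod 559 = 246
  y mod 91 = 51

gcd(559, 91) = 13 and 13 | (51 − 246), so the pair is consistent; merging gives y ≡ 3600 (mod 3913), where 3913 = lcm(559, 91).
The solution is unique modulo lcm(559, 91) = 3913.

3600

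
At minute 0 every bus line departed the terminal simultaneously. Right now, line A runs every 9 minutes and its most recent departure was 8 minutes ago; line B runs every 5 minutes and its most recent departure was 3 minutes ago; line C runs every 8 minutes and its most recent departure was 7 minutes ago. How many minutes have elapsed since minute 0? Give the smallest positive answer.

143

Combine the congruences pairwise.
From t ≡ 8 (mod 9) write t = 8 + 9s. Substituting into t ≡ 3 (mod 5) gives 9s ≡ 0 (mod 5), and since 4⁻¹ ≡ 4 (mod 5), s ≡ 0. Hence t ≡ 8 + 9·0 = 8 (mod 45).
From t ≡ 8 (mod 45) write t = 8 + 45s. Substituting into t ≡ 7 (mod 8) gives 45s ≡ 7 (mod 8), and since 5⁻¹ ≡ 5 (mod 8), s ≡ 3. Hence t ≡ 8 + 45·3 = 143 (mod 360).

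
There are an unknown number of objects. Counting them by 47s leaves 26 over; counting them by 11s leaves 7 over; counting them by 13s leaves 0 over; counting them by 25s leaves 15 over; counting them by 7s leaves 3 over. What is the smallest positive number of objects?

427115

The moduli are pairwise coprime; M = 47·11·13·25·7 = 1176175.
M/47 = 25025; 25025 ≡ 21 (mod 47); 21·9 ≡ 1, so inverse 9.
M/11 = 106925; 106925 ≡ 5 (mod 11); 5·9 ≡ 1, so inverse 9.
M/13 = 90475; 90475 ≡ 8 (mod 13); 8·5 ≡ 1, so inverse 5.
M/25 = 47047; 47047 ≡ 22 (mod 25); 22·8 ≡ 1, so inverse 8.
M/7 = 168025; 168025 ≡ 4 (mod 7); 4·2 ≡ 1, so inverse 2.
N ≡ 26·25025·9 + 7·106925·9 + 0·90475·5 + 15·47047·8 + 3·168025·2 = 19245915.
19245915 mod 1176175 = 427115.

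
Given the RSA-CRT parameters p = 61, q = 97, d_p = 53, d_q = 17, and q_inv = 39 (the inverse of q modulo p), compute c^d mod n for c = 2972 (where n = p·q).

m₁ = c^(d_p) mod p: c ≡ 44 (mod 61), and 44^53 mod 61 = 2.
m₂ = c^(d_q) mod q: c ≡ 62 (mod 97), and 62^17 mod 97 = 36.
h = q_inv·(m₁ − m₂) mod p = 39·(2 − 36) mod 61 = 16.
m = m₂ + h·q = 36 + 16·97 = 1588.

1588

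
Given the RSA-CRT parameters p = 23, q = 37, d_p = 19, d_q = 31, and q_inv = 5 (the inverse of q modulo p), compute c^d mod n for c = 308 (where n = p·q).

312

m₁ = c^(d_p) mod p: c ≡ 9 (mod 23), and 9^19 mod 23 = 13.
m₂ = c^(d_q) mod q: c ≡ 12 (mod 37), and 12^31 mod 37 = 16.
h = q_inv·(m₁ − m₂) mod p = 5·(13 − 16) mod 23 = 8.
m = m₂ + h·q = 16 + 8·37 = 312.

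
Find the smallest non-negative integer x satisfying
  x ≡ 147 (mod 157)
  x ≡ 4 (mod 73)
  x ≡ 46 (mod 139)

376319

From x ≡ 147 (mod 157) write x = 147 + 157t. Substituting into x ≡ 4 (mod 73) gives 157t ≡ 3 (mod 73), and since 11⁻¹ ≡ 20 (mod 73), t ≡ 60. Hence x ≡ 147 + 157·60 = 9567 (mod 11461).
From x ≡ 9567 (mod 11461) write x = 9567 + 11461t. Substituting into x ≡ 46 (mod 139) gives 11461t ≡ 70 (mod 139), and since 63⁻¹ ≡ 64 (mod 139), t ≡ 32. Hence x ≡ 9567 + 11461·32 = 376319 (mod 1593079).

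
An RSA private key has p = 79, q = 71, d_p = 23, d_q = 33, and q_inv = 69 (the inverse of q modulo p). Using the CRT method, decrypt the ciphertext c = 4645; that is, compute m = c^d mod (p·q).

3445

m₁ = c^(d_p) mod p: c ≡ 63 (mod 79), and 63^23 mod 79 = 48.
m₂ = c^(d_q) mod q: c ≡ 30 (mod 71), and 30^33 mod 71 = 37.
h = q_inv·(m₁ − m₂) mod p = 69·(48 − 37) mod 79 = 48.
m = m₂ + h·q = 37 + 48·71 = 3445.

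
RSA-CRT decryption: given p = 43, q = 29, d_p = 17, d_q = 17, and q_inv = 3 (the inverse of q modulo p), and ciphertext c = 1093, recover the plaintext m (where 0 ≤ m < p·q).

m₁ = c^(d_p) mod p: c ≡ 18 (mod 43), and 18^17 mod 43 = 33.
m₂ = c^(d_q) mod q: c ≡ 20 (mod 29), and 20^17 mod 29 = 25.
h = q_inv·(m₁ − m₂) mod p = 3·(33 − 25) mod 43 = 24.
m = m₂ + h·q = 25 + 24·29 = 721.

721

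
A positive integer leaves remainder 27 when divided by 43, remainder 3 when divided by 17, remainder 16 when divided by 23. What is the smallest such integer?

The moduli are pairwise coprime; N = 43·17·23 = 16813.
N/43 = 391; 391 ≡ 4 (mod 43); 4·11 ≡ 1, so inverse 11.
N/17 = 989; 989 ≡ 3 (mod 17); 3·6 ≡ 1, so inverse 6.
N/23 = 731; 731 ≡ 18 (mod 23); 18·9 ≡ 1, so inverse 9.
x ≡ 27·391·11 + 3·989·6 + 16·731·9 = 239193.
239193 mod 16813 = 3811.

3811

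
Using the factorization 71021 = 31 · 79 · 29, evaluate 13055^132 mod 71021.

17655

Mod 31: 13055 ≡ 4; by Fermat, exponent reduces to 132 mod 30 = 12; 4^12 ≡ 16 (mod 31).
Mod 79: 13055 ≡ 20; by Fermat, exponent reduces to 132 mod 78 = 54; 20^54 ≡ 38 (mod 79).
Mod 29: 13055 ≡ 5; by Fermat, exponent reduces to 132 mod 28 = 20; 5^20 ≡ 23 (mod 29).
Combine by CRT: x ≡ 16 (mod 31), x ≡ 38 (mod 79), x ≡ 23 (mod 29) ⇒ x ≡ 17655 (mod 71021).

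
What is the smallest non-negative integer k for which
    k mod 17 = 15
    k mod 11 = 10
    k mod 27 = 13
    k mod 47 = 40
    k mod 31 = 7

The moduli are pairwise coprime; N = 17·11·27·47·31 = 7356393.
N/17 = 432729; 432729 ≡ 11 (mod 17); 11·14 ≡ 1, so inverse 14.
N/11 = 668763; 668763 ≡ 7 (mod 11); 7·8 ≡ 1, so inverse 8.
N/27 = 272459; 272459 ≡ 2 (mod 27); 2·14 ≡ 1, so inverse 14.
N/47 = 156519; 156519 ≡ 9 (mod 47); 9·21 ≡ 1, so inverse 21.
N/31 = 237303; 237303 ≡ 29 (mod 31); 29·15 ≡ 1, so inverse 15.
k ≡ 15·432729·14 + 10·668763·8 + 13·272459·14 + 40·156519·21 + 7·237303·15 = 350354443.
350354443 mod 7356393 = 4603972.

4603972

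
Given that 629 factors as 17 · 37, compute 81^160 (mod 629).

256

Mod 17: 81 ≡ 13; since 16 | 160, by Fermat 13^160 ≡ 1 (mod 17).
Mod 37: 81 ≡ 7; by Fermat, exponent reduces to 160 mod 36 = 16; 7^16 ≡ 34 (mod 37).
Combine by CRT: x ≡ 1 (mod 17), x ≡ 34 (mod 37) ⇒ x ≡ 256 (mod 629).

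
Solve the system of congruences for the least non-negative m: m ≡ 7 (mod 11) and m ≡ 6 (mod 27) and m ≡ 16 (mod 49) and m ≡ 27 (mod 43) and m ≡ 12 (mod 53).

25731141

The moduli are pairwise coprime; N = 11·27·49·43·53 = 33166287.
N/11 = 3015117; 3015117 ≡ 6 (mod 11); 6·2 ≡ 1, so inverse 2.
N/27 = 1228381; 1228381 ≡ 16 (mod 27); 16·22 ≡ 1, so inverse 22.
N/49 = 676863; 676863 ≡ 26 (mod 49); 26·17 ≡ 1, so inverse 17.
N/43 = 771309; 771309 ≡ 18 (mod 43); 18·12 ≡ 1, so inverse 12.
N/53 = 625779; 625779 ≡ 8 (mod 53); 8·20 ≡ 1, so inverse 20.
m ≡ 7·3015117·2 + 6·1228381·22 + 16·676863·17 + 27·771309·12 + 12·625779·20 = 788555742.
788555742 mod 33166287 = 25731141.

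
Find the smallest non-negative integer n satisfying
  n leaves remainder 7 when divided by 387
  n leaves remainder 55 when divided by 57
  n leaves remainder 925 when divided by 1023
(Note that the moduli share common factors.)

1424941

gcd(387, 57) = 3 and 3 | (55 − 7), so the pair is consistent; merging gives n ≡ 5812 (mod 7353), where 7353 = lcm(387, 57).
gcd(7353, 1023) = 3 and 3 | (925 − 5812), so the pair is consistent; merging gives n ≡ 1424941 (mod 2507373), where 2507373 = lcm(7353, 1023).
The solution is unique modulo lcm(387, 57, 1023) = 2507373.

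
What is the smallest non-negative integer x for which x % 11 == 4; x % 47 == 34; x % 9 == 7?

From x ≡ 4 (mod 11) write x = 4 + 11t. Substituting into x ≡ 34 (mod 47) gives 11t ≡ 30 (mod 47), and since 11⁻¹ ≡ 30 (mod 47), t ≡ 7. Hence x ≡ 4 + 11·7 = 81 (mod 517).
From x ≡ 81 (mod 517) write x = 81 + 517t. Substituting into x ≡ 7 (mod 9) gives 517t ≡ 7 (mod 9), and since 4⁻¹ ≡ 7 (mod 9), t ≡ 4. Hence x ≡ 81 + 517·4 = 2149 (mod 4653).

2149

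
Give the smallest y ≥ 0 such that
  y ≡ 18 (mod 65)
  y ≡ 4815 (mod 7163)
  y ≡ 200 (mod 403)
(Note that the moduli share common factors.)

gcd(65, 7163) = 13 and 13 | (4815 − 18), so the pair is consistent; merging gives y ≡ 11978 (mod 35815), where 35815 = lcm(65, 7163).
gcd(35815, 403) = 13 and 13 | (200 − 11978), so the pair is consistent; merging gives y ≡ 907353 (mod 1110265), where 1110265 = lcm(35815, 403).
The solution is unique modulo lcm(65, 7163, 403) = 1110265.

907353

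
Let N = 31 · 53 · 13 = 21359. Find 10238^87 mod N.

Mod 31: 10238 ≡ 8; by Fermat, exponent reduces to 87 mod 30 = 27; 8^27 ≡ 2 (mod 31).
Mod 53: 10238 ≡ 9; by Fermat, exponent reduces to 87 mod 52 = 35; 9^35 ≡ 29 (mod 53).
Mod 13: 10238 ≡ 7; by Fermat, exponent reduces to 87 mod 12 = 3; 7^3 ≡ 5 (mod 13).
Combine by CRT: x ≡ 2 (mod 31), x ≡ 29 (mod 53), x ≡ 5 (mod 13) ⇒ x ≡ 8403 (mod 21359).

8403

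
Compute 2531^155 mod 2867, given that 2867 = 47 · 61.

2156

Mod 47: 2531 ≡ 40; by Fermat, exponent reduces to 155 mod 46 = 17; 40^17 ≡ 41 (mod 47).
Mod 61: 2531 ≡ 30; by Fermat, exponent reduces to 155 mod 60 = 35; 30^35 ≡ 21 (mod 61).
Combine by CRT: x ≡ 41 (mod 47), x ≡ 21 (mod 61) ⇒ x ≡ 2156 (mod 2867).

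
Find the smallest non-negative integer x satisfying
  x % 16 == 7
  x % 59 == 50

Combine the congruences pairwise.
From x ≡ 7 (mod 16) write x = 7 + 16t. Substituting into x ≡ 50 (mod 59) gives 16t ≡ 43 (mod 59), and since 16⁻¹ ≡ 48 (mod 59), t ≡ 58. Hence x ≡ 7 + 16·58 = 935 (mod 944).

935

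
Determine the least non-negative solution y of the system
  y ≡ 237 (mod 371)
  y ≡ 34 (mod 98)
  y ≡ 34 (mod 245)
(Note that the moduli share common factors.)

gcd(371, 98) = 7 and 7 | (34 − 237), so the pair is consistent; merging gives y ≡ 2092 (mod 5194), where 5194 = lcm(371, 98).
gcd(5194, 245) = 49 and 49 | (34 − 2092), so the pair is consistent; merging gives y ≡ 17674 (mod 25970), where 25970 = lcm(5194, 245).
The solution is unique modulo lcm(371, 98, 245) = 25970.

17674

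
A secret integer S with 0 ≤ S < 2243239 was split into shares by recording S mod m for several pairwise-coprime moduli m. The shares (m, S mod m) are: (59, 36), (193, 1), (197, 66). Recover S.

1679294

From S ≡ 36 (mod 59) write S = 36 + 59t. Substituting into S ≡ 1 (mod 193) gives 59t ≡ 158 (mod 193), and since 59⁻¹ ≡ 36 (mod 193), t ≡ 91. Hence S ≡ 36 + 59·91 = 5405 (mod 11387).
From S ≡ 5405 (mod 11387) write S = 5405 + 11387t. Substituting into S ≡ 66 (mod 197) gives 11387t ≡ 177 (mod 197), and since 158⁻¹ ≡ 101 (mod 197), t ≡ 147. Hence S ≡ 5405 + 11387·147 = 1679294 (mod 2243239).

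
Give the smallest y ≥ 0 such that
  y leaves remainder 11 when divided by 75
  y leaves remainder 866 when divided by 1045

gcd(75, 1045) = 5 and 5 | (866 − 11), so the pair is consistent; merging gives y ≡ 7136 (mod 15675), where 15675 = lcm(75, 1045).
The solution is unique modulo lcm(75, 1045) = 15675.

7136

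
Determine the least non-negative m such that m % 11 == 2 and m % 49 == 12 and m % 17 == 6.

From m ≡ 2 (mod 11) write m = 2 + 11t. Substituting into m ≡ 12 (mod 49) gives 11t ≡ 10 (mod 49), and since 11⁻¹ ≡ 9 (mod 49), t ≡ 41. Hence m ≡ 2 + 11·41 = 453 (mod 539).
From m ≡ 453 (mod 539) write m = 453 + 539t. Substituting into m ≡ 6 (mod 17) gives 539t ≡ 12 (mod 17), and since 12⁻¹ ≡ 10 (mod 17), t ≡ 1. Hence m ≡ 453 + 539·1 = 992 (mod 9163).

992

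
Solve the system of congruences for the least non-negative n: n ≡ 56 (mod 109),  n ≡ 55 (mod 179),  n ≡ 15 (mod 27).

348747

The moduli are pairwise coprime; M = 109·179·27 = 526797.
M/109 = 4833; 4833 ≡ 37 (mod 109); 37·56 ≡ 1, so inverse 56.
M/179 = 2943; 2943 ≡ 79 (mod 179); 79·34 ≡ 1, so inverse 34.
M/27 = 19511; 19511 ≡ 17 (mod 27); 17·8 ≡ 1, so inverse 8.
n ≡ 56·4833·56 + 55·2943·34 + 15·19511·8 = 23001018.
23001018 mod 526797 = 348747.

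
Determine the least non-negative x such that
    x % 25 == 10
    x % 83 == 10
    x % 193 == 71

The moduli are pairwise coprime; N = 25·83·193 = 400475.
N/25 = 16019; 16019 ≡ 19 (mod 25); 19·4 ≡ 1, so inverse 4.
N/83 = 4825; 4825 ≡ 11 (mod 83); 11·68 ≡ 1, so inverse 68.
N/193 = 2075; 2075 ≡ 145 (mod 193); 145·4 ≡ 1, so inverse 4.
x ≡ 10·16019·4 + 10·4825·68 + 71·2075·4 = 4511060.
4511060 mod 400475 = 105835.

105835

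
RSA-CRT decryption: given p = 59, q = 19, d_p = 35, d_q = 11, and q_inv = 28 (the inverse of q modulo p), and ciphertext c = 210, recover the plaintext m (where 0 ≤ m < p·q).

495

m₁ = c^(d_p) mod p: c ≡ 33 (mod 59), and 33^35 mod 59 = 23.
m₂ = c^(d_q) mod q: c ≡ 1 (mod 19), and 1^11 mod 19 = 1.
h = q_inv·(m₁ − m₂) mod p = 28·(23 − 1) mod 59 = 26.
m = m₂ + h·q = 1 + 26·19 = 495.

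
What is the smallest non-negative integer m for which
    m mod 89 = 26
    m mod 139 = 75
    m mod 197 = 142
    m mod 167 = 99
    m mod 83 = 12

From m ≡ 26 (mod 89) write m = 26 + 89t. Substituting into m ≡ 75 (mod 139) gives 89t ≡ 49 (mod 139), and since 89⁻¹ ≡ 25 (mod 139), t ≡ 113. Hence m ≡ 26 + 89·113 = 10083 (mod 12371).
From m ≡ 10083 (mod 12371) write m = 10083 + 12371t. Substituting into m ≡ 142 (mod 197) gives 12371t ≡ 106 (mod 197), and since 157⁻¹ ≡ 64 (mod 197), t ≡ 86. Hence m ≡ 10083 + 12371·86 = 1073989 (mod 2437087).
From m ≡ 1073989 (mod 2437087) write m = 1073989 + 2437087t. Substituting into m ≡ 99 (mod 167) gives 2437087t ≡ 87 (mod 167), and since 56⁻¹ ≡ 3 (mod 167), t ≡ 94. Hence m ≡ 1073989 + 2437087·94 = 230160167 (mod 406993529).
From m ≡ 230160167 (mod 406993529) write m = 230160167 + 406993529t. Substituting into m ≡ 12 (mod 83) gives 406993529t ≡ 7 (mod 83), and since 41⁻¹ ≡ 81 (mod 83), t ≡ 69. Hence m ≡ 230160167 + 406993529·69 = 28312713668 (mod 33780462907).

28312713668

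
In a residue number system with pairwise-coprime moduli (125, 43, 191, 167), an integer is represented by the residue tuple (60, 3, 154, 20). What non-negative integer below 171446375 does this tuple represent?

32898185

From x ≡ 60 (mod 125) write x = 60 + 125t. Substituting into x ≡ 3 (mod 43) gives 125t ≡ 29 (mod 43), and since 39⁻¹ ≡ 32 (mod 43), t ≡ 25. Hence x ≡ 60 + 125·25 = 3185 (mod 5375).
From x ≡ 3185 (mod 5375) write x = 3185 + 5375t. Substituting into x ≡ 154 (mod 191) gives 5375t ≡ 25 (mod 191), and since 27⁻¹ ≡ 92 (mod 191), t ≡ 8. Hence x ≡ 3185 + 5375·8 = 46185 (mod 1026625).
From x ≡ 46185 (mod 1026625) write x = 46185 + 1026625t. Substituting into x ≡ 20 (mod 167) gives 1026625t ≡ 94 (mod 167), and since 76⁻¹ ≡ 11 (mod 167), t ≡ 32. Hence x ≡ 46185 + 1026625·32 = 32898185 (mod 171446375).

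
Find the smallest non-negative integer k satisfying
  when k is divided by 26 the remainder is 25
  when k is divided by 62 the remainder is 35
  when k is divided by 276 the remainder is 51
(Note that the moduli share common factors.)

7227

gcd(26, 62) = 2 and 2 | (35 − 25), so the pair is consistent; merging gives k ≡ 779 (mod 806), where 806 = lcm(26, 62).
gcd(806, 276) = 2 and 2 | (51 − 779), so the pair is consistent; merging gives k ≡ 7227 (mod 111228), where 111228 = lcm(806, 276).
The solution is unique modulo lcm(26, 62, 276) = 111228.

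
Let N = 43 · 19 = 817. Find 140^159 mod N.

704

Mod 43: 140 ≡ 11; by Fermat, exponent reduces to 159 mod 42 = 33; 11^33 ≡ 16 (mod 43).
Mod 19: 140 ≡ 7; by Fermat, exponent reduces to 159 mod 18 = 15; 7^15 ≡ 1 (mod 19).
Combine by CRT: x ≡ 16 (mod 43), x ≡ 1 (mod 19) ⇒ x ≡ 704 (mod 817).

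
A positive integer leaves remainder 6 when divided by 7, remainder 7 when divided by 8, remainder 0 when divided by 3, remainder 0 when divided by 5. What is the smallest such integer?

615

From a ≡ 6 (mod 7) write a = 6 + 7t. Substituting into a ≡ 7 (mod 8) gives 7t ≡ 1 (mod 8), and since 7⁻¹ ≡ 7 (mod 8), t ≡ 7. Hence a ≡ 6 + 7·7 = 55 (mod 56).
From a ≡ 55 (mod 56) write a = 55 + 56t. Substituting into a ≡ 0 (mod 3) gives 56t ≡ 2 (mod 3), and since 2⁻¹ ≡ 2 (mod 3), t ≡ 1. Hence a ≡ 55 + 56·1 = 111 (mod 168).
From a ≡ 111 (mod 168) write a = 111 + 168t. Substituting into a ≡ 0 (mod 5) gives 168t ≡ 4 (mod 5), and since 3⁻¹ ≡ 2 (mod 5), t ≡ 3. Hence a ≡ 111 + 168·3 = 615 (mod 840).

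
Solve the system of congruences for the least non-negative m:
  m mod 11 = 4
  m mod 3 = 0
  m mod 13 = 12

246

The moduli are pairwise coprime; N = 11·3·13 = 429.
N/11 = 39; 39 ≡ 6 (mod 11); 6·2 ≡ 1, so inverse 2.
N/3 = 143; 143 ≡ 2 (mod 3); 2·2 ≡ 1, so inverse 2.
N/13 = 33; 33 ≡ 7 (mod 13); 7·2 ≡ 1, so inverse 2.
m ≡ 4·39·2 + 0·143·2 + 12·33·2 = 1104.
1104 mod 429 = 246.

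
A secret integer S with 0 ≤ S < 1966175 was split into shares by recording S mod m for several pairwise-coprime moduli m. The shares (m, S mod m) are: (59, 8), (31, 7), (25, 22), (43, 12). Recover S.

1510172

The moduli are pairwise coprime; N = 59·31·25·43 = 1966175.
N/59 = 33325; 33325 ≡ 49 (mod 59); 49·53 ≡ 1, so inverse 53.
N/31 = 63425; 63425 ≡ 30 (mod 31); 30·30 ≡ 1, so inverse 30.
N/25 = 78647; 78647 ≡ 22 (mod 25); 22·8 ≡ 1, so inverse 8.
N/43 = 45725; 45725 ≡ 16 (mod 43); 16·35 ≡ 1, so inverse 35.
S ≡ 8·33325·53 + 7·63425·30 + 22·78647·8 + 12·45725·35 = 60495422.
60495422 mod 1966175 = 1510172.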